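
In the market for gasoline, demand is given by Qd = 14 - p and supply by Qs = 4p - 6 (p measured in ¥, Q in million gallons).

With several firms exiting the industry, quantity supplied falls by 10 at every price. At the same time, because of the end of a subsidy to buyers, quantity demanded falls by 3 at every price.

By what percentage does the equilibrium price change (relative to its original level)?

+35

Initially, 14 - p = 4p - 6, so 20 = 5p and p = 4, Q = 10.
After the shift, demand is Qd = 11 - p and supply is Qs = 4p - 16.
New equilibrium: 11 - p = 4p - 16 ⇒ 27 = 5p ⇒ p = 5.4, Q = 5.6.
%Δp = (5.4 − 4) / 4 × 100 = +35%.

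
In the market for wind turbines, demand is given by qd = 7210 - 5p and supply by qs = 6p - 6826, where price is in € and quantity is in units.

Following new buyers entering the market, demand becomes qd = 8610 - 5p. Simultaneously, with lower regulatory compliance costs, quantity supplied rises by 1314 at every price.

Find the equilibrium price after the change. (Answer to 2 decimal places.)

Original equilibrium: 7210 - 5p = 6p - 6826 gives 14036 = 11p, so p = 1276 and q = 830.
The new curves are qd = 8610 - 5p (demand) and qs = 6p - 5512 (supply).
Clearing the new market: 8610 - 5p = 6p - 5512, so p = 14122/11 ≈ 1283.8182 and q = 24100/11 ≈ 2190.9091.

1283.82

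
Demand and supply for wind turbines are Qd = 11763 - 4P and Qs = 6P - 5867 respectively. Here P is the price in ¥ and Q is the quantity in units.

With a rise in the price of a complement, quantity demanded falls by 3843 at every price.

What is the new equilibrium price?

Before the shock: 11763 - 4P = 6P - 5867 ⇒ 17630 = 10P ⇒ P = 1763, Q = 4711.
The shock moves the curves to Qd = 7920 - 4P and Qs = 6P - 5867.
New equilibrium: 7920 - 4P = 6P - 5867 ⇒ 13787 = 10P ⇒ P = 1378.7, Q = 2405.2.

1378.7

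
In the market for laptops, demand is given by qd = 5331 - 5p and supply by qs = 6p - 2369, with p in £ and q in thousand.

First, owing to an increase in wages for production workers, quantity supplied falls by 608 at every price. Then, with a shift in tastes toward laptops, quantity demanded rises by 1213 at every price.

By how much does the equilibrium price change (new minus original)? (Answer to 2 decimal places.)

+165.55

Initially, 5331 - 5p = 6p - 2369, so 7700 = 11p and p = 700, q = 1831.
The new curves are qd = 6544 - 5p (demand) and qs = 6p - 2977 (supply).
Equate the new curves: 6544 - 5p = 6p - 2977, giving 9521 = 11p, p = 9521/11 ≈ 865.5455, q = 24379/11 ≈ 2216.2727.
Δp = 865.5455 − 700 = +165.55.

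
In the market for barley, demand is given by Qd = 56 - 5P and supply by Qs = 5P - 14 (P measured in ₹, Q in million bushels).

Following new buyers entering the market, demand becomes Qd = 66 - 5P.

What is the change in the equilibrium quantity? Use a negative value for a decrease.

+5

Before the shock: 56 - 5P = 5P - 14 ⇒ 70 = 10P ⇒ P = 7, Q = 21.
The new curves are Qd = 66 - 5P (demand) and Qs = 5P - 14 (supply).
Clearing the new market: 66 - 5P = 5P - 14, so P = 8 and Q = 26.
ΔQ = 26 − 21 = +5.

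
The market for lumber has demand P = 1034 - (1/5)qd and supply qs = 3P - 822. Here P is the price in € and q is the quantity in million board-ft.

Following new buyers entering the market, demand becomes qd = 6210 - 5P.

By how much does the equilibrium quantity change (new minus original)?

Original equilibrium: 5170 - 5P = 3P - 822 gives 5992 = 8P, so P = 749 and q = 1425.
With the change applied: demand qd = 6210 - 5P, supply qs = 3P - 822.
New equilibrium: 6210 - 5P = 3P - 822 ⇒ 7032 = 8P ⇒ P = 879, q = 1815.
Δq = 1815 − 1425 = +390.

+390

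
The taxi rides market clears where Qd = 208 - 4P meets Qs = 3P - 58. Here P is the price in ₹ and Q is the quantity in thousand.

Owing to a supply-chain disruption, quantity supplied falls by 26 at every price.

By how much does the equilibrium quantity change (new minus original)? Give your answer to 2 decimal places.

Original equilibrium: 208 - 4P = 3P - 58 gives 266 = 7P, so P = 38 and Q = 56.
With the change applied: demand Qd = 208 - 4P, supply Qs = 3P - 84.
Clearing the new market: 208 - 4P = 3P - 84, so P = 292/7 ≈ 41.7143 and Q = 288/7 ≈ 41.1429.
ΔQ = 41.1429 − 56 = -14.86.

-14.86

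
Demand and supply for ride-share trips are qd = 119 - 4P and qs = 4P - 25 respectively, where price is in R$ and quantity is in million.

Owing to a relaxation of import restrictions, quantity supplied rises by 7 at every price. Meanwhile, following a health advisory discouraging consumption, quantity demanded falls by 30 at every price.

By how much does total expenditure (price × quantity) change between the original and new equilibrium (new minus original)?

-371.1875

Before the shock: 119 - 4P = 4P - 25 ⇒ 144 = 8P ⇒ P = 18, q = 47.
The new curves are qd = 89 - 4P (demand) and qs = 4P - 18 (supply).
Equate the new curves: 89 - 4P = 4P - 18, giving 107 = 8P, P = 13.375, q = 35.5.
Expenditure moves from 18×47 = 846 to 13.375×35.5 = 474.8125; change = -371.1875.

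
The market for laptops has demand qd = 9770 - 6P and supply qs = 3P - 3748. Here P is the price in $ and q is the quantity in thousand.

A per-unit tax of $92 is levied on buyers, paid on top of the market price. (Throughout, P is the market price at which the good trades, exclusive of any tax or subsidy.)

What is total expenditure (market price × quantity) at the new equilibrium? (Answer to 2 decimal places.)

826942.67

Original equilibrium: 9770 - 6P = 3P - 3748 gives 13518 = 9P, so P = 1502 and q = 758.
Since buyers pay the price plus the tax, the effective demand curve becomes qd = 9218 - 6P.
Setting them equal: 9218 - 6P = 3P - 3748 → 12966 = 9P, so P = 4322/3 ≈ 1440.6667 and q = 574.
New expenditure = 1440.6667 × 574 = 826942.67.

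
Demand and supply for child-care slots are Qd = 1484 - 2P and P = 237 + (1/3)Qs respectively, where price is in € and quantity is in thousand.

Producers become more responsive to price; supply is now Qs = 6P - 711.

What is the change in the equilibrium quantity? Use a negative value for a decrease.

Original equilibrium: 1484 - 2P = 3P - 711 gives 2195 = 5P, so P = 439 and Q = 606.
The new curves are Qd = 1484 - 2P (demand) and Qs = 6P - 711 (supply).
New equilibrium: 1484 - 2P = 6P - 711 ⇒ 2195 = 8P ⇒ P = 274.375, Q = 935.25.
ΔQ = 935.25 − 606 = +329.25.

+329.25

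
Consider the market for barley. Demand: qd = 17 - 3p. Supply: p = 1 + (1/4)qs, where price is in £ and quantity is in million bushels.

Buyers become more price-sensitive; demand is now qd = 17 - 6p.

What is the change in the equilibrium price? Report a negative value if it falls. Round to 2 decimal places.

Initially, 17 - 3p = 4p - 4, so 21 = 7p and p = 3, q = 8.
With the change applied: demand qd = 17 - 6p, supply qs = 4p - 4.
New equilibrium: 17 - 6p = 4p - 4 ⇒ 21 = 10p ⇒ p = 2.1, q = 4.4.
Δp = 2.1 − 3 = -0.90.

-0.90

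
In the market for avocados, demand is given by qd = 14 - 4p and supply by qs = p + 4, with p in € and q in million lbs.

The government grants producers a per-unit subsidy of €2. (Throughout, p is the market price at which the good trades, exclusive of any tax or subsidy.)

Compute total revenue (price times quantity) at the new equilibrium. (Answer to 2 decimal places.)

12.16

Solve the original market: 14 - 4p = p + 4, hence p = 2 and q = 6.
Since sellers receive the price plus the subsidy, the effective supply curve becomes qs = p + 6.
New equilibrium: 14 - 4p = p + 6 ⇒ 8 = 5p ⇒ p = 1.6, q = 7.6.
New expenditure = 1.6 × 7.6 = 12.16.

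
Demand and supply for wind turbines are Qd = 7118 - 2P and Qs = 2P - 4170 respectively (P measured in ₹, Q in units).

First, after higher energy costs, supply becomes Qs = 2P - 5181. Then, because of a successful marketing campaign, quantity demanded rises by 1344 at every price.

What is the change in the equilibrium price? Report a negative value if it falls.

+588.75

Initially, 7118 - 2P = 2P - 4170, so 11288 = 4P and P = 2822, Q = 1474.
The new curves are Qd = 8462 - 2P (demand) and Qs = 2P - 5181 (supply).
Clearing the new market: 8462 - 2P = 2P - 5181, so P = 3410.75 and Q = 1640.5.
ΔP = 3410.75 − 2822 = +588.75.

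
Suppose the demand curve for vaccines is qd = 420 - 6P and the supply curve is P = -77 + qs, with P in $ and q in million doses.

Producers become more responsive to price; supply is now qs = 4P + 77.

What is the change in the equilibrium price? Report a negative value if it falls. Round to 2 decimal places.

-14.70

Before the shock: 420 - 6P = P + 77 ⇒ 343 = 7P ⇒ P = 49, q = 126.
With the change applied: demand qd = 420 - 6P, supply qs = 4P + 77.
New equilibrium: 420 - 6P = 4P + 77 ⇒ 343 = 10P ⇒ P = 34.3, q = 214.2.
ΔP = 34.3 − 49 = -14.70.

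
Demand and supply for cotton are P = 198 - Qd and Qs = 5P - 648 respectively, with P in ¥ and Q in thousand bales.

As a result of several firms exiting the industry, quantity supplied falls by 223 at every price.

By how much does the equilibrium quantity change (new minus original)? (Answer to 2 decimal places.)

-37.17

Solve the original market: 198 - P = 5P - 648, hence P = 141 and Q = 57.
The new curves are Qd = 198 - P (demand) and Qs = 5P - 871 (supply).
Setting them equal: 198 - P = 5P - 871 → 1069 = 6P, so P = 1069/6 ≈ 178.1667 and Q = 119/6 ≈ 19.8333.
ΔQ = 19.8333 − 57 = -37.17.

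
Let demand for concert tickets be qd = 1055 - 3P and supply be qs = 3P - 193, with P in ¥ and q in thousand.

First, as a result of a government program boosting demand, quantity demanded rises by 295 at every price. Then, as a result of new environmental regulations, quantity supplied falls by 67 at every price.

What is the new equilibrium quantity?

545

Before the shock: 1055 - 3P = 3P - 193 ⇒ 1248 = 6P ⇒ P = 208, q = 431.
The shock moves the curves to qd = 1350 - 3P and qs = 3P - 260.
Equate the new curves: 1350 - 3P = 3P - 260, giving 1610 = 6P, P = 805/3 ≈ 268.3333, q = 545.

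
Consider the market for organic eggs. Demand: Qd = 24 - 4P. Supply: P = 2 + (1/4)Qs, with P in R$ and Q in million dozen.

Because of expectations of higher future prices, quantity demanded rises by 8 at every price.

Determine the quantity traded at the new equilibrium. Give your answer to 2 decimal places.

12.00

Before the shock: 24 - 4P = 4P - 8 ⇒ 32 = 8P ⇒ P = 4, Q = 8.
The new curves are Qd = 32 - 4P (demand) and Qs = 4P - 8 (supply).
Setting them equal: 32 - 4P = 4P - 8 → 40 = 8P, so P = 5 and Q = 12.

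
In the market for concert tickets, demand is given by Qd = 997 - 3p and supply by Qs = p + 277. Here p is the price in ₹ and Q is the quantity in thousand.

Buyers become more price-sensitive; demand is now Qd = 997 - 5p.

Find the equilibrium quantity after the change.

397

Initially, 997 - 3p = p + 277, so 720 = 4p and p = 180, Q = 457.
The new curves are Qd = 997 - 5p (demand) and Qs = p + 277 (supply).
Equate the new curves: 997 - 5p = p + 277, giving 720 = 6p, p = 120, Q = 397.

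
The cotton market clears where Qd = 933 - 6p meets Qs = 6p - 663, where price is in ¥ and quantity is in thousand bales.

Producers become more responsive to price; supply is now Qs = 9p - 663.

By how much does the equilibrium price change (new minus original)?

Solve the original market: 933 - 6p = 6p - 663, hence p = 133 and Q = 135.
With the change applied: demand Qd = 933 - 6p, supply Qs = 9p - 663.
New equilibrium: 933 - 6p = 9p - 663 ⇒ 1596 = 15p ⇒ p = 106.4, Q = 294.6.
Δp = 106.4 − 133 = -26.6.

-26.6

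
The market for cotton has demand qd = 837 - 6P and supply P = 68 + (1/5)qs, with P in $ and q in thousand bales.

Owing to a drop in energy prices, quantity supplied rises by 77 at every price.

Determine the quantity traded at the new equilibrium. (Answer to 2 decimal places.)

Initially, 837 - 6P = 5P - 340, so 1177 = 11P and P = 107, q = 195.
After the shift, demand is qd = 837 - 6P and supply is qs = 5P - 263.
New equilibrium: 837 - 6P = 5P - 263 ⇒ 1100 = 11P ⇒ P = 100, q = 237.

237.00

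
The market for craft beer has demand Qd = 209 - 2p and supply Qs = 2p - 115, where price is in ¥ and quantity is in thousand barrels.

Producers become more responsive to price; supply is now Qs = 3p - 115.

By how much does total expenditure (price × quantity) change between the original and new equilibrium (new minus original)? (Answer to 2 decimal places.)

Initially, 209 - 2p = 2p - 115, so 324 = 4p and p = 81, Q = 47.
The shock moves the curves to Qd = 209 - 2p and Qs = 3p - 115.
Equate the new curves: 209 - 2p = 3p - 115, giving 324 = 5p, p = 64.8, Q = 79.4.
Expenditure moves from 81×47 = 3807 to 64.8×79.4 = 5145.12; change = +1338.12.

+1338.12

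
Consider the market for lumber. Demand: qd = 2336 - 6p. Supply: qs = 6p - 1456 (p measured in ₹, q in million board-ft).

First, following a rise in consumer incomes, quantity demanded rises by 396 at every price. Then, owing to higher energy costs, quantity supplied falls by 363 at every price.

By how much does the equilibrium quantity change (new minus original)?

Initially, 2336 - 6p = 6p - 1456, so 3792 = 12p and p = 316, q = 440.
The new curves are qd = 2732 - 6p (demand) and qs = 6p - 1819 (supply).
Setting them equal: 2732 - 6p = 6p - 1819 → 4551 = 12p, so p = 379.25 and q = 456.5.
Δq = 456.5 − 440 = +16.5.

+16.5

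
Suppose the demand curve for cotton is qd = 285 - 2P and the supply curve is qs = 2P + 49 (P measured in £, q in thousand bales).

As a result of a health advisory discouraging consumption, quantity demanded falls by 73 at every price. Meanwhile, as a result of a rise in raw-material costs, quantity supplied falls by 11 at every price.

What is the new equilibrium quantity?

125

Initially, 285 - 2P = 2P + 49, so 236 = 4P and P = 59, q = 167.
After the shift, demand is qd = 212 - 2P and supply is qs = 2P + 38.
Equate the new curves: 212 - 2P = 2P + 38, giving 174 = 4P, P = 43.5, q = 125.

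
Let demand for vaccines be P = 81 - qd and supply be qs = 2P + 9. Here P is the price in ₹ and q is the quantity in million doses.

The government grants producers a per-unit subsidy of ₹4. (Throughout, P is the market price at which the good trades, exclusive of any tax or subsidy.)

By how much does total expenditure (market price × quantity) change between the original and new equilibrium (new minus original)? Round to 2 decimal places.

-95.11

Solve the original market: 81 - P = 2P + 9, hence P = 24 and q = 57.
Since sellers receive the price plus the subsidy, the effective supply curve becomes qs = 2P + 17.
Setting them equal: 81 - P = 2P + 17 → 64 = 3P, so P = 64/3 ≈ 21.3333 and q = 179/3 ≈ 59.6667.
Expenditure moves from 24×57 = 1368 to 21.3333×59.6667 = 1272.8889; change = -95.11.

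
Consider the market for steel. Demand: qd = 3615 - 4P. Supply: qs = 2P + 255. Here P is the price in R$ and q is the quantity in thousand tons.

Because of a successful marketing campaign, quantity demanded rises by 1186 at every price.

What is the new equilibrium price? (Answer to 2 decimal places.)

Before the shock: 3615 - 4P = 2P + 255 ⇒ 3360 = 6P ⇒ P = 560, q = 1375.
The new curves are qd = 4801 - 4P (demand) and qs = 2P + 255 (supply).
Clearing the new market: 4801 - 4P = 2P + 255, so P = 2273/3 ≈ 757.6667 and q = 5311/3 ≈ 1770.3333.

757.67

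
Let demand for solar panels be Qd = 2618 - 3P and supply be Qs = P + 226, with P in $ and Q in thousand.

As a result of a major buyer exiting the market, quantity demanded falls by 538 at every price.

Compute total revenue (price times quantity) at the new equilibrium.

Original equilibrium: 2618 - 3P = P + 226 gives 2392 = 4P, so P = 598 and Q = 824.
The new curves are Qd = 2080 - 3P (demand) and Qs = P + 226 (supply).
Clearing the new market: 2080 - 3P = P + 226, so P = 463.5 and Q = 689.5.
New expenditure = 463.5 × 689.5 = 319583.25.

319583.25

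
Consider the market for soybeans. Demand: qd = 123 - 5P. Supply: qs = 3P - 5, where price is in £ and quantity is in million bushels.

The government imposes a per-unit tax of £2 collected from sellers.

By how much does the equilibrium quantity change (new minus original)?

Original equilibrium: 123 - 5P = 3P - 5 gives 128 = 8P, so P = 16 and q = 43.
Since sellers keep the price net of the tax, the effective supply curve becomes qs = 3P - 11.
New equilibrium: 123 - 5P = 3P - 11 ⇒ 134 = 8P ⇒ P = 16.75, q = 39.25.
Δq = 39.25 − 43 = -3.75.

-3.75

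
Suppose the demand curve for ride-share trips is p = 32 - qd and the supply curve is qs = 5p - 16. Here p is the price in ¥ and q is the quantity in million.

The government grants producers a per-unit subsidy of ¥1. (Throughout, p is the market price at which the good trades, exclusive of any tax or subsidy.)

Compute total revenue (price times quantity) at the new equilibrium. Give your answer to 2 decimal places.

177.97

Before the shock: 32 - p = 5p - 16 ⇒ 48 = 6p ⇒ p = 8, q = 24.
Since sellers receive the price plus the subsidy, the effective supply curve becomes qs = 5p - 11.
Clearing the new market: 32 - p = 5p - 11, so p = 43/6 ≈ 7.1667 and q = 149/6 ≈ 24.8333.
New expenditure = 7.1667 × 24.8333 = 177.97.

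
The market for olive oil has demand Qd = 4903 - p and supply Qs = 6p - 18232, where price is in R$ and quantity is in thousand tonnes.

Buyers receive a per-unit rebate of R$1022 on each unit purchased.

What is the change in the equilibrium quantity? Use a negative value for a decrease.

Before the shock: 4903 - p = 6p - 18232 ⇒ 23135 = 7p ⇒ p = 3305, Q = 1598.
Since buyers' out-of-pocket price is the market price minus the rebate, the effective demand curve becomes Qd = 5925 - p.
Equate the new curves: 5925 - p = 6p - 18232, giving 24157 = 7p, p = 3451, Q = 2474.
ΔQ = 2474 − 1598 = +876.

+876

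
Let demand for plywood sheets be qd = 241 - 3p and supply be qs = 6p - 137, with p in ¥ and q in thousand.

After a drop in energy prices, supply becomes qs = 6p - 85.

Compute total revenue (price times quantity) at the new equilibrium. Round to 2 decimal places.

Original equilibrium: 241 - 3p = 6p - 137 gives 378 = 9p, so p = 42 and q = 115.
After the shift, demand is qd = 241 - 3p and supply is qs = 6p - 85.
Equate the new curves: 241 - 3p = 6p - 85, giving 326 = 9p, p = 326/9 ≈ 36.2222, q = 397/3 ≈ 132.3333.
New expenditure = 36.2222 × 132.3333 = 4793.41.

4793.41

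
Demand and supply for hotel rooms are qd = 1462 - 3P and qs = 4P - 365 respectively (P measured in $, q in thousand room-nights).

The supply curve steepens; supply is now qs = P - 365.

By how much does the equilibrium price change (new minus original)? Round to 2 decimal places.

Before the shock: 1462 - 3P = 4P - 365 ⇒ 1827 = 7P ⇒ P = 261, q = 679.
The new curves are qd = 1462 - 3P (demand) and qs = P - 365 (supply).
Equate the new curves: 1462 - 3P = P - 365, giving 1827 = 4P, P = 456.75, q = 91.75.
ΔP = 456.75 − 261 = +195.75.

+195.75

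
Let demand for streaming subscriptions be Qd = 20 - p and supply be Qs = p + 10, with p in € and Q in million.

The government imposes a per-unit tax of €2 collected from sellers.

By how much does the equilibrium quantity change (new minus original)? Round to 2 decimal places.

-1.00

Original equilibrium: 20 - p = p + 10 gives 10 = 2p, so p = 5 and Q = 15.
Since sellers keep the price net of the tax, the effective supply curve becomes Qs = p + 8.
Equate the new curves: 20 - p = p + 8, giving 12 = 2p, p = 6, Q = 14.
ΔQ = 14 − 15 = -1.00.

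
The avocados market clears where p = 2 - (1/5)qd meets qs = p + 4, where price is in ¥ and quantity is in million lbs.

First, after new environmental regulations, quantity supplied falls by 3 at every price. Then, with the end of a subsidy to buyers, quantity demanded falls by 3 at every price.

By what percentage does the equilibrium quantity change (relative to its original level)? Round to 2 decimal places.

Solve the original market: 10 - 5p = p + 4, hence p = 1 and q = 5.
The new curves are qd = 7 - 5p (demand) and qs = p + 1 (supply).
New equilibrium: 7 - 5p = p + 1 ⇒ 6 = 6p ⇒ p = 1, q = 2.
%Δq = (2 − 5) / 5 × 100 = -60.00%.

-60.00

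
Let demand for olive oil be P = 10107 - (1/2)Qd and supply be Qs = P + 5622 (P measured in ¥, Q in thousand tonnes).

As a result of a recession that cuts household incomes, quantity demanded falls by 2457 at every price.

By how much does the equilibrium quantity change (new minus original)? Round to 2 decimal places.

Initially, 20214 - 2P = P + 5622, so 14592 = 3P and P = 4864, Q = 10486.
With the change applied: demand Qd = 17757 - 2P, supply Qs = P + 5622.
Clearing the new market: 17757 - 2P = P + 5622, so P = 4045 and Q = 9667.
ΔQ = 9667 − 10486 = -819.00.

-819.00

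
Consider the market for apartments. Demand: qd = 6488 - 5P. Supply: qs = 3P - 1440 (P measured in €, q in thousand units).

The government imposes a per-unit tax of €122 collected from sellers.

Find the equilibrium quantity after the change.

Initially, 6488 - 5P = 3P - 1440, so 7928 = 8P and P = 991, q = 1533.
Since sellers keep the price net of the tax, the effective supply curve becomes qs = 3P - 1806.
New equilibrium: 6488 - 5P = 3P - 1806 ⇒ 8294 = 8P ⇒ P = 1036.75, q = 1304.25.

1304.25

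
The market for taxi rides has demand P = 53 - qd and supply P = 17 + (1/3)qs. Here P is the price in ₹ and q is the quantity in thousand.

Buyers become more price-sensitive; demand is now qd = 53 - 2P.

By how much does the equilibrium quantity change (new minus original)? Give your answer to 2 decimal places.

Solve the original market: 53 - P = 3P - 51, hence P = 26 and q = 27.
The new curves are qd = 53 - 2P (demand) and qs = 3P - 51 (supply).
Equate the new curves: 53 - 2P = 3P - 51, giving 104 = 5P, P = 20.8, q = 11.4.
Δq = 11.4 − 27 = -15.60.

-15.60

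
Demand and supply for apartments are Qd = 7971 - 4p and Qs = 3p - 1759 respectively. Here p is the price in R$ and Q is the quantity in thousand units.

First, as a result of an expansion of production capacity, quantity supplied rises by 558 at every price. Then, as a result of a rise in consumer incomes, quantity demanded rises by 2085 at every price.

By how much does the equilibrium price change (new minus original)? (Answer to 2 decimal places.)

+218.14

Original equilibrium: 7971 - 4p = 3p - 1759 gives 9730 = 7p, so p = 1390 and Q = 2411.
After the shift, demand is Qd = 10056 - 4p and supply is Qs = 3p - 1201.
Clearing the new market: 10056 - 4p = 3p - 1201, so p = 11257/7 ≈ 1608.1429 and Q = 25364/7 ≈ 3623.4286.
Δp = 1608.1429 − 1390 = +218.14.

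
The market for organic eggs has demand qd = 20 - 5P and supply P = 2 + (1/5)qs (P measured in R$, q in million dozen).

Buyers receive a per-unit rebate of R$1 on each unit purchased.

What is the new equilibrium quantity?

Original equilibrium: 20 - 5P = 5P - 10 gives 30 = 10P, so P = 3 and q = 5.
Since buyers' out-of-pocket price is the market price minus the rebate, the effective demand curve becomes qd = 25 - 5P.
Setting them equal: 25 - 5P = 5P - 10 → 35 = 10P, so P = 3.5 and q = 7.5.

7.5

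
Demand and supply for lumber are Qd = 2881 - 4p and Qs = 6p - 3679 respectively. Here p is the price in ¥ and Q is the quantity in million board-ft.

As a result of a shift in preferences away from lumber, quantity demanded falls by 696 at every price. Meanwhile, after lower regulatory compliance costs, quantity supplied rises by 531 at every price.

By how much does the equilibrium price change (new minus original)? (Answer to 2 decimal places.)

-122.70

Solve the original market: 2881 - 4p = 6p - 3679, hence p = 656 and Q = 257.
With the change applied: demand Qd = 2185 - 4p, supply Qs = 6p - 3148.
Equate the new curves: 2185 - 4p = 6p - 3148, giving 5333 = 10p, p = 533.3, Q = 51.8.
Δp = 533.3 − 656 = -122.70.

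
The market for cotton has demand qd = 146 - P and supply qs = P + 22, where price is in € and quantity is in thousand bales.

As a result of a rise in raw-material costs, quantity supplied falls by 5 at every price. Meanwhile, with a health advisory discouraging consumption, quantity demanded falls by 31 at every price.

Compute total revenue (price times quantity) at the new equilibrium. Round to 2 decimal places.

3234.00

Initially, 146 - P = P + 22, so 124 = 2P and P = 62, q = 84.
After the shift, demand is qd = 115 - P and supply is qs = P + 17.
Setting them equal: 115 - P = P + 17 → 98 = 2P, so P = 49 and q = 66.
New expenditure = 49 × 66 = 3234.00.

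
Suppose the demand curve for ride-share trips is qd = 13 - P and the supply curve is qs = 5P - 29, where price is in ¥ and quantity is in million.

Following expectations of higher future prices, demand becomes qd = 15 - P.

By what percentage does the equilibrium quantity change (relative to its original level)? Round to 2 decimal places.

Before the shock: 13 - P = 5P - 29 ⇒ 42 = 6P ⇒ P = 7, q = 6.
The shock moves the curves to qd = 15 - P and qs = 5P - 29.
Clearing the new market: 15 - P = 5P - 29, so P = 22/3 ≈ 7.3333 and q = 23/3 ≈ 7.6667.
%Δq = (7.6667 − 6) / 6 × 100 = +27.78%.

+27.78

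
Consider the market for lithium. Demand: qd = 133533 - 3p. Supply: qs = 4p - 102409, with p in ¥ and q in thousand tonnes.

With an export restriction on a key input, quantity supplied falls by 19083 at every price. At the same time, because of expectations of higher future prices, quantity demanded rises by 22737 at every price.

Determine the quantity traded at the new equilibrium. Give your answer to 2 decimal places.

37229.14

Solve the original market: 133533 - 3p = 4p - 102409, hence p = 33706 and q = 32415.
After the shift, demand is qd = 156270 - 3p and supply is qs = 4p - 121492.
Setting them equal: 156270 - 3p = 4p - 121492 → 277762 = 7p, so p = 277762/7 ≈ 39680.2857 and q = 260604/7 ≈ 37229.1429.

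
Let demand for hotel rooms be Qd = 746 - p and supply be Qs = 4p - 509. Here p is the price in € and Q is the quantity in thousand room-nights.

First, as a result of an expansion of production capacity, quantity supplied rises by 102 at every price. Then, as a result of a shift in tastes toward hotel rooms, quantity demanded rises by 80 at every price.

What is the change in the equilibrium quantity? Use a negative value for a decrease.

Initially, 746 - p = 4p - 509, so 1255 = 5p and p = 251, Q = 495.
The new curves are Qd = 826 - p (demand) and Qs = 4p - 407 (supply).
Clearing the new market: 826 - p = 4p - 407, so p = 246.6 and Q = 579.4.
ΔQ = 579.4 − 495 = +84.4.

+84.4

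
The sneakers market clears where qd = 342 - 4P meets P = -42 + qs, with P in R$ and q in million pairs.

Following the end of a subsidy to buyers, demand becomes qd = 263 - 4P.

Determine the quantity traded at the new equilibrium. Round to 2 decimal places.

Initially, 342 - 4P = P + 42, so 300 = 5P and P = 60, q = 102.
After the shift, demand is qd = 263 - 4P and supply is qs = P + 42.
Equate the new curves: 263 - 4P = P + 42, giving 221 = 5P, P = 44.2, q = 86.2.

86.20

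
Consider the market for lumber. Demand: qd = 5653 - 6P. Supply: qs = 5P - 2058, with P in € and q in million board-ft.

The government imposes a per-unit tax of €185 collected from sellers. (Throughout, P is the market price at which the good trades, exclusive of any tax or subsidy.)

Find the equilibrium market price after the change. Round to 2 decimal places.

Original equilibrium: 5653 - 6P = 5P - 2058 gives 7711 = 11P, so P = 701 and q = 1447.
Since sellers keep the price net of the tax, the effective supply curve becomes qs = 5P - 2983.
Equate the new curves: 5653 - 6P = 5P - 2983, giving 8636 = 11P, P = 8636/11 ≈ 785.0909, q = 10367/11 ≈ 942.4545.

785.09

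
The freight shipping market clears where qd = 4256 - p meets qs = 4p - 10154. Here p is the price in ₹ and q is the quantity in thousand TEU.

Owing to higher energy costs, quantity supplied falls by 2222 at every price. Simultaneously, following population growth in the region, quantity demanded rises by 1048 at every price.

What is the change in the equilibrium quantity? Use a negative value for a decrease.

Initially, 4256 - p = 4p - 10154, so 14410 = 5p and p = 2882, q = 1374.
After the shift, demand is qd = 5304 - p and supply is qs = 4p - 12376.
Clearing the new market: 5304 - p = 4p - 12376, so p = 3536 and q = 1768.
Δq = 1768 − 1374 = +394.

+394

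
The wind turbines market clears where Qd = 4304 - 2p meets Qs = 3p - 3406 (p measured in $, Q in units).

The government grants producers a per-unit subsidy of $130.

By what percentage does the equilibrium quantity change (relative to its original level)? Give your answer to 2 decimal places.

+12.79

Before the shock: 4304 - 2p = 3p - 3406 ⇒ 7710 = 5p ⇒ p = 1542, Q = 1220.
Since sellers receive the price plus the subsidy, the effective supply curve becomes Qs = 3p - 3016.
New equilibrium: 4304 - 2p = 3p - 3016 ⇒ 7320 = 5p ⇒ p = 1464, Q = 1376.
%ΔQ = (1376 − 1220) / 1220 × 100 = +12.79%.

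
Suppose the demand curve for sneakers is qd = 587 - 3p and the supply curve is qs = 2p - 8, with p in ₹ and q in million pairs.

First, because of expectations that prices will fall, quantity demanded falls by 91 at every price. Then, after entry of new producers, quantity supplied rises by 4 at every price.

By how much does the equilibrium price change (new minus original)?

-19

Solve the original market: 587 - 3p = 2p - 8, hence p = 119 and q = 230.
With the change applied: demand qd = 496 - 3p, supply qs = 2p - 4.
Equate the new curves: 496 - 3p = 2p - 4, giving 500 = 5p, p = 100, q = 196.
Δp = 100 − 119 = -19.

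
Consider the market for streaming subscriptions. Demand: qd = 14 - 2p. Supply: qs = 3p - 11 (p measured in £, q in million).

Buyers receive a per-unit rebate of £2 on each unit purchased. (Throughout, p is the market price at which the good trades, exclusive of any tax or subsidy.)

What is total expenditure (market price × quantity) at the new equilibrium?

37.12

Before the shock: 14 - 2p = 3p - 11 ⇒ 25 = 5p ⇒ p = 5, q = 4.
Since buyers' out-of-pocket price is the market price minus the rebate, the effective demand curve becomes qd = 18 - 2p.
Equate the new curves: 18 - 2p = 3p - 11, giving 29 = 5p, p = 5.8, q = 6.4.
New expenditure = 5.8 × 6.4 = 37.12.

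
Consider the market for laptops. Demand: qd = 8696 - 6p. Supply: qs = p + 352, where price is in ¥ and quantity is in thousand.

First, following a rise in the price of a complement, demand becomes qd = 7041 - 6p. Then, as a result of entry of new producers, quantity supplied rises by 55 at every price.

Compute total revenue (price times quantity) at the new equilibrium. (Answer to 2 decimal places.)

Before the shock: 8696 - 6p = p + 352 ⇒ 8344 = 7p ⇒ p = 1192, q = 1544.
With the change applied: demand qd = 7041 - 6p, supply qs = p + 407.
Clearing the new market: 7041 - 6p = p + 407, so p = 6634/7 ≈ 947.7143 and q = 9483/7 ≈ 1354.7143.
New expenditure = 947.7143 × 1354.7143 = 1283882.08.

1283882.08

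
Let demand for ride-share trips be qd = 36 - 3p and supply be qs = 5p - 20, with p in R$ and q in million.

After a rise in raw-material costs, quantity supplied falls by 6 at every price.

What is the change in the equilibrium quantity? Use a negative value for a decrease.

Original equilibrium: 36 - 3p = 5p - 20 gives 56 = 8p, so p = 7 and q = 15.
The new curves are qd = 36 - 3p (demand) and qs = 5p - 26 (supply).
Setting them equal: 36 - 3p = 5p - 26 → 62 = 8p, so p = 7.75 and q = 12.75.
Δq = 12.75 − 15 = -2.25.

-2.25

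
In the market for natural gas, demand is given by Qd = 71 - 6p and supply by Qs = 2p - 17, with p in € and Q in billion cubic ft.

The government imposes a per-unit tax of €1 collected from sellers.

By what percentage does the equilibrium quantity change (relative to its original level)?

Initially, 71 - 6p = 2p - 17, so 88 = 8p and p = 11, Q = 5.
Since sellers keep the price net of the tax, the effective supply curve becomes Qs = 2p - 19.
Clearing the new market: 71 - 6p = 2p - 19, so p = 11.25 and Q = 3.5.
%ΔQ = (3.5 − 5) / 5 × 100 = -30%.

-30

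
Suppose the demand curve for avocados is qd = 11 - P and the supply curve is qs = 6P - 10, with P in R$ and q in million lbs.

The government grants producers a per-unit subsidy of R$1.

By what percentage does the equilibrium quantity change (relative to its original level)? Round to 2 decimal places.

+10.71

Solve the original market: 11 - P = 6P - 10, hence P = 3 and q = 8.
Since sellers receive the price plus the subsidy, the effective supply curve becomes qs = 6P - 4.
Equate the new curves: 11 - P = 6P - 4, giving 15 = 7P, P = 15/7 ≈ 2.1429, q = 62/7 ≈ 8.8571.
%Δq = (8.8571 − 8) / 8 × 100 = +10.71%.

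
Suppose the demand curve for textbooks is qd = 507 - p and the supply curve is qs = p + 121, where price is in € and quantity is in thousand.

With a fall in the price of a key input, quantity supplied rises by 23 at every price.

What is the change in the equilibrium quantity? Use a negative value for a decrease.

+11.5

Solve the original market: 507 - p = p + 121, hence p = 193 and q = 314.
With the change applied: demand qd = 507 - p, supply qs = p + 144.
Setting them equal: 507 - p = p + 144 → 363 = 2p, so p = 181.5 and q = 325.5.
Δq = 325.5 − 314 = +11.5.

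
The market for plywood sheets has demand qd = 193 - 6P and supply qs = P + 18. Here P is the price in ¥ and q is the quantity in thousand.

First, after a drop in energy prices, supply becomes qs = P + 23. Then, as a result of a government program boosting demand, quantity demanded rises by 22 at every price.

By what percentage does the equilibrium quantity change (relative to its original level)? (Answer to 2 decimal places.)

+17.28

Initially, 193 - 6P = P + 18, so 175 = 7P and P = 25, q = 43.
With the change applied: demand qd = 215 - 6P, supply qs = P + 23.
Equate the new curves: 215 - 6P = P + 23, giving 192 = 7P, P = 192/7 ≈ 27.4286, q = 353/7 ≈ 50.4286.
%Δq = (50.4286 − 43) / 43 × 100 = +17.28%.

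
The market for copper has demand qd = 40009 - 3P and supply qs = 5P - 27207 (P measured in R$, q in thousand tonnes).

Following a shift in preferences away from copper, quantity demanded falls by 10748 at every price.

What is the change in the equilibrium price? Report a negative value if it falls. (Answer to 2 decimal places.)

-1343.50

Solve the original market: 40009 - 3P = 5P - 27207, hence P = 8402 and q = 14803.
After the shift, demand is qd = 29261 - 3P and supply is qs = 5P - 27207.
New equilibrium: 29261 - 3P = 5P - 27207 ⇒ 56468 = 8P ⇒ P = 7058.5, q = 8085.5.
ΔP = 7058.5 − 8402 = -1343.50.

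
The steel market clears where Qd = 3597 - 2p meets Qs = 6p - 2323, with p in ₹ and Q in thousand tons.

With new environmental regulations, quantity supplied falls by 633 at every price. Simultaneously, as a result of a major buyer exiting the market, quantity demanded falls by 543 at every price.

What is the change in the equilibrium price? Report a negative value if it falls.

Solve the original market: 3597 - 2p = 6p - 2323, hence p = 740 and Q = 2117.
The new curves are Qd = 3054 - 2p (demand) and Qs = 6p - 2956 (supply).
New equilibrium: 3054 - 2p = 6p - 2956 ⇒ 6010 = 8p ⇒ p = 751.25, Q = 1551.5.
Δp = 751.25 − 740 = +11.25.

+11.25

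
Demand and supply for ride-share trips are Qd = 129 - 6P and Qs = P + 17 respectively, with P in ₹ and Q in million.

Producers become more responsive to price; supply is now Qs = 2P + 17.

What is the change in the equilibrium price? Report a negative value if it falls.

-2

Original equilibrium: 129 - 6P = P + 17 gives 112 = 7P, so P = 16 and Q = 33.
After the shift, demand is Qd = 129 - 6P and supply is Qs = 2P + 17.
Setting them equal: 129 - 6P = 2P + 17 → 112 = 8P, so P = 14 and Q = 45.
ΔP = 14 − 16 = -2.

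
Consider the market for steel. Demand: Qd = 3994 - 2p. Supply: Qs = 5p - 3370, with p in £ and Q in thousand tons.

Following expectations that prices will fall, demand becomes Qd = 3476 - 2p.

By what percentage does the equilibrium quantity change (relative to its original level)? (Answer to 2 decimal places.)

-19.58

Original equilibrium: 3994 - 2p = 5p - 3370 gives 7364 = 7p, so p = 1052 and Q = 1890.
With the change applied: demand Qd = 3476 - 2p, supply Qs = 5p - 3370.
New equilibrium: 3476 - 2p = 5p - 3370 ⇒ 6846 = 7p ⇒ p = 978, Q = 1520.
%ΔQ = (1520 − 1890) / 1890 × 100 = -19.58%.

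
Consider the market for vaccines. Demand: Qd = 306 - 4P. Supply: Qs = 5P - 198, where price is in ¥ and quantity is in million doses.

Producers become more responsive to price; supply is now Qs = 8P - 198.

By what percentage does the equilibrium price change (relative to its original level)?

-25

Solve the original market: 306 - 4P = 5P - 198, hence P = 56 and Q = 82.
The shock moves the curves to Qd = 306 - 4P and Qs = 8P - 198.
Clearing the new market: 306 - 4P = 8P - 198, so P = 42 and Q = 138.
%ΔP = (42 − 56) / 56 × 100 = -25%.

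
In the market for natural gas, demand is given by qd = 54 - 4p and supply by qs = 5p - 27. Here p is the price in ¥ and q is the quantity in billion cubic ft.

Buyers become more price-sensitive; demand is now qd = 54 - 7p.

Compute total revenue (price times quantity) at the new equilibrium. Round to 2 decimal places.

Before the shock: 54 - 4p = 5p - 27 ⇒ 81 = 9p ⇒ p = 9, q = 18.
With the change applied: demand qd = 54 - 7p, supply qs = 5p - 27.
Setting them equal: 54 - 7p = 5p - 27 → 81 = 12p, so p = 6.75 and q = 6.75.
New expenditure = 6.75 × 6.75 = 45.56.

45.56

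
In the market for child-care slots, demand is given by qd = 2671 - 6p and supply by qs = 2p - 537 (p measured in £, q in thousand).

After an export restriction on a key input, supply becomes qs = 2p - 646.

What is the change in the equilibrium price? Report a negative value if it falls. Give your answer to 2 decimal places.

Original equilibrium: 2671 - 6p = 2p - 537 gives 3208 = 8p, so p = 401 and q = 265.
With the change applied: demand qd = 2671 - 6p, supply qs = 2p - 646.
Clearing the new market: 2671 - 6p = 2p - 646, so p = 414.625 and q = 183.25.
Δp = 414.625 − 401 = +13.63.

+13.63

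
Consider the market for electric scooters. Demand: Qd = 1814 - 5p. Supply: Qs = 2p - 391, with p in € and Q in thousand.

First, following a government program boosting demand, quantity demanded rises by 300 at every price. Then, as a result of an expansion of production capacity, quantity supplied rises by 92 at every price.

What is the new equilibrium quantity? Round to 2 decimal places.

390.43

Original equilibrium: 1814 - 5p = 2p - 391 gives 2205 = 7p, so p = 315 and Q = 239.
After the shift, demand is Qd = 2114 - 5p and supply is Qs = 2p - 299.
Equate the new curves: 2114 - 5p = 2p - 299, giving 2413 = 7p, p = 2413/7 ≈ 344.7143, Q = 2733/7 ≈ 390.4286.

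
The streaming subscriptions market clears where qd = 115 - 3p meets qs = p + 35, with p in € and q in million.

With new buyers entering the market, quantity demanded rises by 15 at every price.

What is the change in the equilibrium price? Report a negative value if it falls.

Solve the original market: 115 - 3p = p + 35, hence p = 20 and q = 55.
The shock moves the curves to qd = 130 - 3p and qs = p + 35.
Equate the new curves: 130 - 3p = p + 35, giving 95 = 4p, p = 23.75, q = 58.75.
Δp = 23.75 − 20 = +3.75.

+3.75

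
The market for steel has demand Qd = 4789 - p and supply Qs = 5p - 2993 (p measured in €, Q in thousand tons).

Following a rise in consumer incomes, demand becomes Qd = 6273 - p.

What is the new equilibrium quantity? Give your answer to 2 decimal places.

Initially, 4789 - p = 5p - 2993, so 7782 = 6p and p = 1297, Q = 3492.
After the shift, demand is Qd = 6273 - p and supply is Qs = 5p - 2993.
New equilibrium: 6273 - p = 5p - 2993 ⇒ 9266 = 6p ⇒ p = 4633/3 ≈ 1544.3333, Q = 14186/3 ≈ 4728.6667.

4728.67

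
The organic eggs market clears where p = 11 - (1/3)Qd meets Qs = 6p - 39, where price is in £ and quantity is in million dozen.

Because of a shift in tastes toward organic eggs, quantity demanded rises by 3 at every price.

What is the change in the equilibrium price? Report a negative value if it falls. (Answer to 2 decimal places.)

+0.33

Solve the original market: 33 - 3p = 6p - 39, hence p = 8 and Q = 9.
With the change applied: demand Qd = 36 - 3p, supply Qs = 6p - 39.
New equilibrium: 36 - 3p = 6p - 39 ⇒ 75 = 9p ⇒ p = 25/3 ≈ 8.3333, Q = 11.
Δp = 8.3333 − 8 = +0.33.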